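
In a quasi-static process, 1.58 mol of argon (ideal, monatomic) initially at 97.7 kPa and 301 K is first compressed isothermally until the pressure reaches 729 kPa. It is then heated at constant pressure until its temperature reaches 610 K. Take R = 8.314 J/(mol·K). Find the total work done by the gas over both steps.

V₁ = nRT₁/P₁ = 1.58×8.314×301/97.7 = 40.5 L.
Step 1 — Isothermal: T stays 301 K; PV = const ⇒ V₂ = 5.42 L, P₂ = 729 kPa.
ΔU = 0 (ideal gas, T constant).
W = nRT ln(V₂/V₁) = 1.58×8.314×301×ln(0.134) = -7950 J.
Q = ΔU + W = -7950 J.
State after step 1: P = 729 kPa, V = 5.42 L, T = 301 K.
Step 2 — Isobaric: P stays 729 kPa; V/T = const ⇒ T₂ = 610 K, V₂ = 11.0 L.
W = PΔV = 729×(11.0−5.42) kPa·L = 4060 J.
ΔU = nCvΔT = 1.58×12.5×(610−301) = 6090 J.
Q = ΔU + W = nCpΔT = 10100 J.
Net over both steps: W = -3890 J, Q = 2200 J, ΔU = 6090 J.

-3890 J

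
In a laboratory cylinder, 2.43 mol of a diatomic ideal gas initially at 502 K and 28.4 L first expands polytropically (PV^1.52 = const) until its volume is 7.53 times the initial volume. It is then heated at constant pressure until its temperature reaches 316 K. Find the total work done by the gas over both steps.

P₁ = nRT₁/V₁ = 2.43×8.314×502/28.4 = 357 kPa.
Step 1 — Polytropic n=1.52: T₂ = T₁(V₁/V₂)^(n−1) = 502×(0.133)^0.52 = 176 K; P₂ = P₁(V₁/V₂)^n = 16.6 kPa.
W = (P₁V₁−P₂V₂)/(n−1) = (357×28.4−16.6×214)/0.52 = 12700 J.
ΔU = nCvΔT = 2.43×20.8×(176−502) = -16500 J.
Q = ΔU + W = -3800 J.
State after step 1: P = 16.6 kPa, V = 214 L, T = 176 K.
Step 2 — Isobaric: P stays 16.6 kPa; V/T = const ⇒ T₂ = 316 K, V₂ = 385 L.
W = PΔV = 16.6×(385−214) kPa·L = 2830 J.
ΔU = nCvΔT = 2.43×20.8×(316−176) = 7090 J.
Q = ΔU + W = nCpΔT = 9920 J.
Net over both steps: W = 15500 J, Q = 6120 J, ΔU = -9390 J.

15500 J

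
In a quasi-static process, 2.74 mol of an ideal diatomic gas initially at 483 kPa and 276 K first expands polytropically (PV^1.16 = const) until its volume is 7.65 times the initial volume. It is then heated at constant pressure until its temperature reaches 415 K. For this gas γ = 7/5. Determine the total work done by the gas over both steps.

V₁ = nRT₁/P₁ = 2.74×8.314×276/483 = 13.0 L.
Step 1 — Polytropic n=1.16: T₂ = T₁(V₁/V₂)^(n−1) = 276×(0.131)^0.16 = 199 K; P₂ = P₁(V₁/V₂)^n = 45.6 kPa.
W = (P₁V₁−P₂V₂)/(n−1) = (483×13.0−45.6×99.6)/0.16 = 10900 J.
ΔU = nCvΔT = 2.74×20.8×(199−276) = -4370 J.
Q = ΔU + W = 6550 J.
State after step 1: P = 45.6 kPa, V = 99.6 L, T = 199 K.
Step 2 — Isobaric: P stays 45.6 kPa; V/T = const ⇒ T₂ = 415 K, V₂ = 207 L.
W = PΔV = 45.6×(207−99.6) kPa·L = 4910 J.
ΔU = nCvΔT = 2.74×20.8×(415−199) = 12300 J.
Q = ΔU + W = nCpΔT = 17200 J.
Net over both steps: W = 15800 J, Q = 23700 J, ΔU = 7920 J.

15800 J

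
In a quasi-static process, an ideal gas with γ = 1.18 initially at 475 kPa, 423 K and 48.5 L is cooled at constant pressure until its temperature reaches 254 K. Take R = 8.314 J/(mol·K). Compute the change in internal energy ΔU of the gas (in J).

n = P₁V₁/(RT₁) = 475×48.5/(8.314×423) = 6.55 mol.
Isobaric: P stays 475 kPa; V/T = const ⇒ T₂ = 254 K, V₂ = 29.1 L.
For an ideal gas ΔU = nCvΔT with Cv = R/(γ−1) = 46.2 J/(mol·K).
ΔU = 6.55×46.2×(254−423) = -51100 J.

-51100 J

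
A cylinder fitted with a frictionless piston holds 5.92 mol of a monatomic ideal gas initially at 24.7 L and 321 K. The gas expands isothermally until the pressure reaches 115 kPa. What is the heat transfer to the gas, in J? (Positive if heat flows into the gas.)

P₁ = nRT₁/V₁ = 5.92×8.314×321/24.7 = 640 kPa.
Isothermal: T stays 321 K; PV = const ⇒ V₂ = 137 L, P₂ = 115 kPa.
ΔU = 0 (ideal gas, T constant).
W = nRT ln(V₂/V₁) = 5.92×8.314×321×ln(5.56) = 27100 J.
Q = ΔU + W = 27100 J.

27100 J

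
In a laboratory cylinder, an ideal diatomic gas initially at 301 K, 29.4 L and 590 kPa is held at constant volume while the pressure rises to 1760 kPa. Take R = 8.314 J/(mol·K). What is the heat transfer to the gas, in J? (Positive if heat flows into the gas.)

86000 J

n = P₁V₁/(RT₁) = 590×29.4/(8.314×301) = 6.93 mol.
Isochoric: V stays 29.4 L; P/T = const ⇒ T₂ = 898 K, P₂ = 1760 kPa.
W = 0 (no volume change).
ΔU = nCvΔT = 6.93×20.8×(898−301) = 86000 J.
Q = ΔU = 86000 J.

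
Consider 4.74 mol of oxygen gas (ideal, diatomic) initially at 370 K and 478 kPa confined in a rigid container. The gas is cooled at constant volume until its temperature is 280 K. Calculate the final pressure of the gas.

362 kPa

V₁ = nRT₁/P₁ = 4.74×8.314×370/478 = 30.5 L.
Isochoric: V stays 30.5 L; P/T = const ⇒ T₂ = 280 K, P₂ = 362 kPa.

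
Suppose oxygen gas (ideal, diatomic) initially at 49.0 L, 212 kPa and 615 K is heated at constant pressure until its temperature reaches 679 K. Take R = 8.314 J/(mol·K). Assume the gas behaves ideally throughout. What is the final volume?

Isobaric: P stays 212 kPa; V/T = const ⇒ T₂ = 679 K, V₂ = 54.1 L.

54.1 L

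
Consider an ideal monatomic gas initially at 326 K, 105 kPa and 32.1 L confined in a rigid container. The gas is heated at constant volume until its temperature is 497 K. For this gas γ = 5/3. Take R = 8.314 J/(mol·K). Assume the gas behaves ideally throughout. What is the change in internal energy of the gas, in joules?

2650 J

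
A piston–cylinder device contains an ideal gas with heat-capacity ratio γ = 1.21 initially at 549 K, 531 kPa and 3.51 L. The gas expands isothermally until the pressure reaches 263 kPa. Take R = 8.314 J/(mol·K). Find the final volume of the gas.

Isothermal: T stays 549 K; PV = const ⇒ V₂ = 7.09 L, P₂ = 263 kPa.

7.09 L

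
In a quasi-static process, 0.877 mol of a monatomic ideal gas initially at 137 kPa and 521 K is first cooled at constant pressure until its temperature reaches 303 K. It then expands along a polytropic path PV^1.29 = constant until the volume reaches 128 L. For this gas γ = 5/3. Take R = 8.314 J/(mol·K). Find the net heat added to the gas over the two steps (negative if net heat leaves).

-2030 J

V₁ = nRT₁/P₁ = 0.877×8.314×521/137 = 27.7 L.
Step 1 — Isobaric: P stays 137 kPa; V/T = const ⇒ T₂ = 303 K, V₂ = 16.1 L.
W = PΔV = 137×(16.1−27.7) kPa·L = -1590 J.
ΔU = nCvΔT = 0.877×12.5×(303−521) = -2380 J.
Q = ΔU + W = nCpΔT = -3970 J.
State after step 1: P = 137 kPa, V = 16.1 L, T = 303 K.
Step 2 — Polytropic n=1.29: T₂ = T₁(V₁/V₂)^(n−1) = 303×(0.126)^0.29 = 166 K; P₂ = P₁(V₁/V₂)^n = 9.47 kPa.
W = (P₁V₁−P₂V₂)/(n−1) = (137×16.1−9.47×128)/0.29 = 3440 J.
ΔU = nCvΔT = 0.877×12.5×(166−303) = -1500 J.
Q = ΔU + W = 1940 J.
Net over both steps: W = 1850 J, Q = -2030 J, ΔU = -3880 J.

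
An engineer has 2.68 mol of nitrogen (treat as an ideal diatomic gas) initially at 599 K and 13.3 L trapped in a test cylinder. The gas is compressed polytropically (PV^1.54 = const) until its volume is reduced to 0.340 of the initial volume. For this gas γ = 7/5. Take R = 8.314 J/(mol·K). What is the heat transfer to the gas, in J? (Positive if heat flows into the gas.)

6840 J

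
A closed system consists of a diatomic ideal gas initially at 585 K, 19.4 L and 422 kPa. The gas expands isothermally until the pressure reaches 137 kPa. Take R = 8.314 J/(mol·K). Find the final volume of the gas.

Isothermal: T stays 585 K; PV = const ⇒ V₂ = 59.8 L, P₂ = 137 kPa.

59.8 L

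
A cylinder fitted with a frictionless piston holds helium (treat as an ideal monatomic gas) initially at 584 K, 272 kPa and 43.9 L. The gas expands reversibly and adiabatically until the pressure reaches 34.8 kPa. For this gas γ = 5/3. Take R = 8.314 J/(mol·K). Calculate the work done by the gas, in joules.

10000 J

n = P₁V₁/(RT₁) = 272×43.9/(8.314×584) = 2.46 mol.
Adiabatic: T₂/T₁ = (P₂/P₁)^((γ−1)/γ) ⇒ T₂ = 584×(0.128)^0.400 = 257 K; V₂ = 151 L.
ΔU = nCvΔT = 2.46×12.5×(257−584) = -10000 J.
Q = 0 for an adiabatic process, so W = −ΔU = 10000 J.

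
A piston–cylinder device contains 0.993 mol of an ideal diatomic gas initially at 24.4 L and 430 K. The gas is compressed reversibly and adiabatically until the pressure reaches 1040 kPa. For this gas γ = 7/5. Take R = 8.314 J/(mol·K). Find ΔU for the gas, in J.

6690 J

P₁ = nRT₁/V₁ = 0.993×8.314×430/24.4 = 145 kPa.
Adiabatic: T₂/T₁ = (P₂/P₁)^((γ−1)/γ) ⇒ T₂ = 430×(7.15)^0.286 = 754 K; V₂ = 5.99 L.
For an ideal gas ΔU = nCvΔT with Cv = (5/2)R = 20.8 J/(mol·K).
ΔU = 0.993×20.8×(754−430) = 6690 J.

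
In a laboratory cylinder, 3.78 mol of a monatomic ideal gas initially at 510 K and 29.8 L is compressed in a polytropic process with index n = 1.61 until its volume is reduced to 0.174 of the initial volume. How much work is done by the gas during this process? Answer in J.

-50100 J

P₁ = nRT₁/V₁ = 3.78×8.314×510/29.8 = 538 kPa.
Polytropic n=1.61: T₂ = T₁(V₁/V₂)^(n−1) = 510×(5.75)^0.61 = 1480 K; P₂ = P₁(V₁/V₂)^n = 8980 kPa.
W = (P₁V₁−P₂V₂)/(n−1) = (538×29.8−8980×5.19)/0.61 = -50100 J.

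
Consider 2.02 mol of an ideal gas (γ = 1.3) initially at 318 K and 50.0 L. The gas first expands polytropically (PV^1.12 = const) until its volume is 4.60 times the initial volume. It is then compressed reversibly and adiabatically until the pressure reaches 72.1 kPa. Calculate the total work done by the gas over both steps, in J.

2190 J

P₁ = nRT₁/V₁ = 2.02×8.314×318/50.0 = 107 kPa.
Step 1 — Polytropic n=1.12: T₂ = T₁(V₁/V₂)^(n−1) = 318×(0.217)^0.12 = 265 K; P₂ = P₁(V₁/V₂)^n = 19.3 kPa.
W = (P₁V₁−P₂V₂)/(n−1) = (107×50.0−19.3×230)/0.12 = 7450 J.
ΔU = nCvΔT = 2.02×27.7×(265−318) = -2980 J.
Q = ΔU + W = 4470 J.
State after step 1: P = 19.3 kPa, V = 230 L, T = 265 K.
Step 2 — Adiabatic: T₂/T₁ = (P₂/P₁)^((γ−1)/γ) ⇒ T₂ = 265×(3.73)^0.231 = 359 K; V₂ = 83.6 L.
ΔU = nCvΔT = 2.02×27.7×(359−265) = 5260 J.
Q = 0 for an adiabatic process, so W = −ΔU = -5260 J.
Net over both steps: W = 2190 J, Q = 4470 J, ΔU = 2280 J.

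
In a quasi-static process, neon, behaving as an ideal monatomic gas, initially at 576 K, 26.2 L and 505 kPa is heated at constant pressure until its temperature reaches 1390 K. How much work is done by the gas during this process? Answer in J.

n = P₁V₁/(RT₁) = 505×26.2/(8.314×576) = 2.76 mol.
Isobaric: P stays 505 kPa; V/T = const ⇒ T₂ = 1390 K, V₂ = 63.2 L.
W = PΔV = 505×(63.2−26.2) kPa·L = 18700 J.

18700 J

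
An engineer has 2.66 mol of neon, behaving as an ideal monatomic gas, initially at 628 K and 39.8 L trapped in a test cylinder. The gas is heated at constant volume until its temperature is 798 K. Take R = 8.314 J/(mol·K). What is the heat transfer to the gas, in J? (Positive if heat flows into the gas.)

5640 J

P₁ = nRT₁/V₁ = 2.66×8.314×628/39.8 = 349 kPa.
Isochoric: V stays 39.8 L; P/T = const ⇒ T₂ = 798 K, P₂ = 443 kPa.
W = 0 (no volume change).
ΔU = nCvΔT = 2.66×12.5×(798−628) = 5640 J.
Q = ΔU = 5640 J.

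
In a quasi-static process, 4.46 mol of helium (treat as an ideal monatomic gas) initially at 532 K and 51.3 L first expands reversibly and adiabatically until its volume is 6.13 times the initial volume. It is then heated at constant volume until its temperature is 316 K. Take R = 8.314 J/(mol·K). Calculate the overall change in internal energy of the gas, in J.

P₁ = nRT₁/V₁ = 4.46×8.314×532/51.3 = 385 kPa.
Step 1 — Adiabatic: TV^(γ−1) = const ⇒ T₂ = 532×(0.163)^0.667 = 159 K; PV^γ = const ⇒ P₂ = 18.7 kPa.
ΔU = nCvΔT = 4.46×12.5×(159−532) = -20800 J.
Q = 0 for an adiabatic process, so W = −ΔU = 20800 J.
State after step 1: P = 18.7 kPa, V = 314 L, T = 159 K.
Step 2 — Isochoric: V stays 314 L; P/T = const ⇒ T₂ = 316 K, P₂ = 37.3 kPa.
W = 0 (no volume change).
ΔU = nCvΔT = 4.46×12.5×(316−159) = 8740 J.
Q = ΔU = 8740 J.
Net over both steps: W = 20800 J, Q = 8740 J, ΔU = -12000 J.

-12000 J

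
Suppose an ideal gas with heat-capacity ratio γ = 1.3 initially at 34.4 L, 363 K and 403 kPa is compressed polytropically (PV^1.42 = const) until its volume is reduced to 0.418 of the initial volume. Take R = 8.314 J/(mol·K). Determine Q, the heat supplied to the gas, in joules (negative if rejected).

5840 J

n = P₁V₁/(RT₁) = 403×34.4/(8.314×363) = 4.59 mol.
Polytropic n=1.42: T₂ = T₁(V₁/V₂)^(n−1) = 363×(2.39)^0.42 = 524 K; P₂ = P₁(V₁/V₂)^n = 1390 kPa.
W = (P₁V₁−P₂V₂)/(n−1) = (403×34.4−1390×14.4)/0.42 = -14600 J.
ΔU = nCvΔT = 4.59×27.7×(524−363) = 20400 J.
Q = ΔU + W = 5840 J.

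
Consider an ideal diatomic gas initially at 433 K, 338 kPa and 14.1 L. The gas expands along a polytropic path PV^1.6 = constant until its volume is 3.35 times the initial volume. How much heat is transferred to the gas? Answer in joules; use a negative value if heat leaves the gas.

-2050 J

n = P₁V₁/(RT₁) = 338×14.1/(8.314×433) = 1.32 mol.
Polytropic n=1.6: T₂ = T₁(V₁/V₂)^(n−1) = 433×(0.299)^0.60 = 210 K; P₂ = P₁(V₁/V₂)^n = 48.8 kPa.
W = (P₁V₁−P₂V₂)/(n−1) = (338×14.1−48.8×47.2)/0.60 = 4100 J.
ΔU = nCvΔT = 1.32×20.8×(210−433) = -6150 J.
Q = ΔU + W = -2050 J.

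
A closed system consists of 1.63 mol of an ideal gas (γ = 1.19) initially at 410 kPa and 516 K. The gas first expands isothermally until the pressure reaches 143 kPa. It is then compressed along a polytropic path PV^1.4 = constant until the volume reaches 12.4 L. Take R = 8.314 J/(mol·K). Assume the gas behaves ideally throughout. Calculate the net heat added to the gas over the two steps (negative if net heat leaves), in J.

V₁ = nRT₁/P₁ = 1.63×8.314×516/410 = 17.1 L.
Step 1 — Isothermal: T stays 516 K; PV = const ⇒ V₂ = 48.9 L, P₂ = 143 kPa.
ΔU = 0 (ideal gas, T constant).
W = nRT ln(V₂/V₁) = 1.63×8.314×516×ln(2.87) = 7370 J.
Q = ΔU + W = 7370 J.
State after step 1: P = 143 kPa, V = 48.9 L, T = 516 K.
Step 2 — Polytropic n=1.4: T₂ = T₁(V₁/V₂)^(n−1) = 516×(3.94)^0.40 = 893 K; P₂ = P₁(V₁/V₂)^n = 976 kPa.
W = (P₁V₁−P₂V₂)/(n−1) = (143×48.9−976×12.4)/0.40 = -12800 J.
ΔU = nCvΔT = 1.63×43.8×(893−516) = 26900 J.
Q = ΔU + W = 14100 J.
Net over both steps: W = -5420 J, Q = 21500 J, ΔU = 26900 J.

21500 J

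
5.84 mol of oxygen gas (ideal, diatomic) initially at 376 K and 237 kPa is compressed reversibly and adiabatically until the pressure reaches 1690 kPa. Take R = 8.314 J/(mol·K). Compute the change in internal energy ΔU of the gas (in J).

34400 J

V₁ = nRT₁/P₁ = 5.84×8.314×376/237 = 77.0 L.
Adiabatic: T₂/T₁ = (P₂/P₁)^((γ−1)/γ) ⇒ T₂ = 376×(7.13)^0.286 = 659 K; V₂ = 18.9 L.
For an ideal gas ΔU = nCvΔT with Cv = (5/2)R = 20.8 J/(mol·K).
ΔU = 5.84×20.8×(659−376) = 34400 J.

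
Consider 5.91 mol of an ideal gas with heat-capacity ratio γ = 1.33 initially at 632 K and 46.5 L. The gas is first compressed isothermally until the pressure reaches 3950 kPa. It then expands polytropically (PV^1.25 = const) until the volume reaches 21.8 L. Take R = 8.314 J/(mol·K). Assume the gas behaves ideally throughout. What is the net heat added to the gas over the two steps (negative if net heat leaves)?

P₁ = nRT₁/V₁ = 5.91×8.314×632/46.5 = 668 kPa.
Step 1 — Isothermal: T stays 632 K; PV = const ⇒ V₂ = 7.86 L, P₂ = 3950 kPa.
ΔU = 0 (ideal gas, T constant).
W = nRT ln(V₂/V₁) = 5.91×8.314×632×ln(0.169) = -55200 J.
Q = ΔU + W = -55200 J.
State after step 1: P = 3950 kPa, V = 7.86 L, T = 632 K.
Step 2 — Polytropic n=1.25: T₂ = T₁(V₁/V₂)^(n−1) = 632×(0.361)^0.25 = 490 K; P₂ = P₁(V₁/V₂)^n = 1100 kPa.
W = (P₁V₁−P₂V₂)/(n−1) = (3950×7.86−1100×21.8)/0.25 = 28000 J.
ΔU = nCvΔT = 5.91×25.2×(490−632) = -21200 J.
Q = ΔU + W = 6780 J.
Net over both steps: W = -27200 J, Q = -48400 J, ΔU = -21200 J.

-48400 J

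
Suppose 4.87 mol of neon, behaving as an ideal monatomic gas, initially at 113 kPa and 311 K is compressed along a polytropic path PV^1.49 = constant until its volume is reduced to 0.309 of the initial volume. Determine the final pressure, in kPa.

V₁ = nRT₁/P₁ = 4.87×8.314×311/113 = 111 L.
Polytropic n=1.49: T₂ = T₁(V₁/V₂)^(n−1) = 311×(3.24)^0.49 = 553 K; P₂ = P₁(V₁/V₂)^n = 650 kPa.

650 kPa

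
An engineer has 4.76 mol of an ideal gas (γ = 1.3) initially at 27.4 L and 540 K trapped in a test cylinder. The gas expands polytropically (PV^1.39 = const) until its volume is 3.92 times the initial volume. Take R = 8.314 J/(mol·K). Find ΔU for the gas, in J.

-29400 J

P₁ = nRT₁/V₁ = 4.76×8.314×540/27.4 = 780 kPa.
Polytropic n=1.39: T₂ = T₁(V₁/V₂)^(n−1) = 540×(0.255)^0.39 = 317 K; P₂ = P₁(V₁/V₂)^n = 117 kPa.
For an ideal gas ΔU = nCvΔT with Cv = R/(γ−1) = 27.7 J/(mol·K).
ΔU = 4.76×27.7×(317−540) = -29400 J.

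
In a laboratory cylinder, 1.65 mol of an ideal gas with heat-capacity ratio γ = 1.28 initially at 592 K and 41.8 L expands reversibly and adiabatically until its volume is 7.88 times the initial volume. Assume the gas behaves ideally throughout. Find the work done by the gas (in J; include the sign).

P₁ = nRT₁/V₁ = 1.65×8.314×592/41.8 = 194 kPa.
Adiabatic: TV^(γ−1) = const ⇒ T₂ = 592×(0.127)^0.280 = 332 K; PV^γ = const ⇒ P₂ = 13.8 kPa.
ΔU = nCvΔT = 1.65×29.7×(332−592) = -12700 J.
Q = 0 for an adiabatic process, so W = −ΔU = 12700 J.

12700 J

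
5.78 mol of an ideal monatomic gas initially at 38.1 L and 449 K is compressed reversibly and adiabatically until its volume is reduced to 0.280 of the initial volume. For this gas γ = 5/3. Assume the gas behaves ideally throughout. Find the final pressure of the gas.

4730 kPa

P₁ = nRT₁/V₁ = 5.78×8.314×449/38.1 = 566 kPa.
Adiabatic: TV^(γ−1) = const ⇒ T₂ = 449×(3.57)^0.667 = 1050 K; PV^γ = const ⇒ P₂ = 4730 kPa.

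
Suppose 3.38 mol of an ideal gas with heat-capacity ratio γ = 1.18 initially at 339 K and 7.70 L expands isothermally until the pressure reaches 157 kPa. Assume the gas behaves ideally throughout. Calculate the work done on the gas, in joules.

-19700 J

P₁ = nRT₁/V₁ = 3.38×8.314×339/7.70 = 1240 kPa.
Isothermal: T stays 339 K; PV = const ⇒ V₂ = 60.7 L, P₂ = 157 kPa.
W = nRT ln(V₂/V₁) = 3.38×8.314×339×ln(7.88) = 19700 J.
Work done on the gas = −W_by = -19700 J.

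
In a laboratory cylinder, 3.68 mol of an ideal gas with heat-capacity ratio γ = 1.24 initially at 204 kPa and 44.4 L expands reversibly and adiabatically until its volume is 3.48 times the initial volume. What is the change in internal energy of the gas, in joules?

-9760 J

T₁ = P₁V₁/(nR) = 204×44.4/(3.68×8.314) = 296 K.
Adiabatic: TV^(γ−1) = const ⇒ T₂ = 296×(0.287)^0.240 = 219 K; PV^γ = const ⇒ P₂ = 43.5 kPa.
For an ideal gas ΔU = nCvΔT with Cv = R/(γ−1) = 34.6 J/(mol·K).
ΔU = 3.68×34.6×(219−296) = -9760 J.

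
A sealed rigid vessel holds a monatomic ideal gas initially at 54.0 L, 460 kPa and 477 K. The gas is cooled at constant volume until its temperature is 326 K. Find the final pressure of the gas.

Isochoric: V stays 54.0 L; P/T = const ⇒ T₂ = 326 K, P₂ = 314 kPa.

314 kPa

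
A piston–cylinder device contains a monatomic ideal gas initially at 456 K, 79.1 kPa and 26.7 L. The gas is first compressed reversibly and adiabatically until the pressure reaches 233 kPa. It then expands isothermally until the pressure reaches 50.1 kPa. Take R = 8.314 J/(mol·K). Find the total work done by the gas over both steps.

3290 J

n = P₁V₁/(RT₁) = 79.1×26.7/(8.314×456) = 0.557 mol.
Step 1 — Adiabatic: T₂/T₁ = (P₂/P₁)^((γ−1)/γ) ⇒ T₂ = 456×(2.95)^0.400 = 702 K; V₂ = 14.0 L.
ΔU = nCvΔT = 0.557×12.5×(702−456) = 1710 J.
Q = 0 for an adiabatic process, so W = −ΔU = -1710 J.
State after step 1: P = 233 kPa, V = 14.0 L, T = 702 K.
Step 2 — Isothermal: T stays 702 K; PV = const ⇒ V₂ = 64.9 L, P₂ = 50.1 kPa.
ΔU = 0 (ideal gas, T constant).
W = nRT ln(V₂/V₁) = 0.557×8.314×702×ln(4.65) = 5000 J.
Q = ΔU + W = 5000 J.
Net over both steps: W = 3290 J, Q = 5000 J, ΔU = 1710 J.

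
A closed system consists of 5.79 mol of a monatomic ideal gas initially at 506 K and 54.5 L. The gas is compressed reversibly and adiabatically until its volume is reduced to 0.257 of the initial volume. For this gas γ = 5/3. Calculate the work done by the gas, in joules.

-53900 J

P₁ = nRT₁/V₁ = 5.79×8.314×506/54.5 = 447 kPa.
Adiabatic: TV^(γ−1) = const ⇒ T₂ = 506×(3.89)^0.667 = 1250 K; PV^γ = const ⇒ P₂ = 4300 kPa.
ΔU = nCvΔT = 5.79×12.5×(1250−506) = 53900 J.
Q = 0 for an adiabatic process, so W = −ΔU = -53900 J.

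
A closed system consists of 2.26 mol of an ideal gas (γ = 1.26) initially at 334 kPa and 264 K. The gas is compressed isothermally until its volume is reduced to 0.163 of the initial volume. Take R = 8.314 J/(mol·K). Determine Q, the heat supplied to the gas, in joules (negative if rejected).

-9000 J

V₁ = nRT₁/P₁ = 2.26×8.314×264/334 = 14.9 L.
Isothermal: T stays 264 K; PV = const ⇒ V₂ = 2.42 L, P₂ = 2050 kPa.
ΔU = 0 (ideal gas, T constant).
W = nRT ln(V₂/V₁) = 2.26×8.314×264×ln(0.163) = -9000 J.
Q = ΔU + W = -9000 J.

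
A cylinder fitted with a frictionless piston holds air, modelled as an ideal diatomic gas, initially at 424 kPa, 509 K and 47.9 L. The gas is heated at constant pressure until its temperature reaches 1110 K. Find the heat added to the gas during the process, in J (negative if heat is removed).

83900 J

n = P₁V₁/(RT₁) = 424×47.9/(8.314×509) = 4.80 mol.
Isobaric: P stays 424 kPa; V/T = const ⇒ T₂ = 1110 K, V₂ = 104 L.
W = PΔV = 424×(104−47.9) kPa·L = 24000 J.
ΔU = nCvΔT = 4.80×20.8×(1110−509) = 60000 J.
Q = ΔU + W = nCpΔT = 83900 J.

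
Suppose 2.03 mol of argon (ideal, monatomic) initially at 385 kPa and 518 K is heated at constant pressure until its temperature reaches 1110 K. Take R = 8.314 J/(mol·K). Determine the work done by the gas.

V₁ = nRT₁/P₁ = 2.03×8.314×518/385 = 22.7 L.
Isobaric: P stays 385 kPa; V/T = const ⇒ T₂ = 1110 K, V₂ = 48.7 L.
W = PΔV = 385×(48.7−22.7) kPa·L = 9990 J.

9990 J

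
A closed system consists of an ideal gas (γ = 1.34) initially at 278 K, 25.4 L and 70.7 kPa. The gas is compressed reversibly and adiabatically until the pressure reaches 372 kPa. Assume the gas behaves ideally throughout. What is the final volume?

Adiabatic: T₂/T₁ = (P₂/P₁)^((γ−1)/γ) ⇒ T₂ = 278×(5.26)^0.254 = 424 K; V₂ = 7.36 L.

7.36 L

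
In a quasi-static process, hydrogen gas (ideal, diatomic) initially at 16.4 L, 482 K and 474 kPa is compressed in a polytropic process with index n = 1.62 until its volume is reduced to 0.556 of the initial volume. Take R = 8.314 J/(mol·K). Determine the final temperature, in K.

Polytropic n=1.62: T₂ = T₁(V₁/V₂)^(n−1) = 482×(1.80)^0.62 = 694 K; P₂ = P₁(V₁/V₂)^n = 1230 kPa.

694 K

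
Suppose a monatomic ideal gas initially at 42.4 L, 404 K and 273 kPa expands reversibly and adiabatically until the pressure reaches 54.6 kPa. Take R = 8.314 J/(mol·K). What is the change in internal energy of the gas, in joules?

n = P₁V₁/(RT₁) = 273×42.4/(8.314×404) = 3.45 mol.
Adiabatic: T₂/T₁ = (P₂/P₁)^((γ−1)/γ) ⇒ T₂ = 404×(0.200)^0.400 = 212 K; V₂ = 111 L.
For an ideal gas ΔU = nCvΔT with Cv = (3/2)R = 12.5 J/(mol·K).
ΔU = 3.45×12.5×(212−404) = -8240 J.

-8240 J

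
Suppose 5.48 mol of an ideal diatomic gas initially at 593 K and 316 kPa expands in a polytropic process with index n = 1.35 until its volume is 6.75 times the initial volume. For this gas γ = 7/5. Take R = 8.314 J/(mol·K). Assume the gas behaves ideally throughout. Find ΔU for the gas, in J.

-32900 J

V₁ = nRT₁/P₁ = 5.48×8.314×593/316 = 85.5 L.
Polytropic n=1.35: T₂ = T₁(V₁/V₂)^(n−1) = 593×(0.148)^0.35 = 304 K; P₂ = P₁(V₁/V₂)^n = 24.0 kPa.
For an ideal gas ΔU = nCvΔT with Cv = (5/2)R = 20.8 J/(mol·K).
ΔU = 5.48×20.8×(304−593) = -32900 J.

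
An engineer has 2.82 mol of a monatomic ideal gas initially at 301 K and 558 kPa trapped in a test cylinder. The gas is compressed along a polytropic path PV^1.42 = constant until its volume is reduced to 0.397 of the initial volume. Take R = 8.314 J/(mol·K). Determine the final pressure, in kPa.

2070 kPa

V₁ = nRT₁/P₁ = 2.82×8.314×301/558 = 12.6 L.
Polytropic n=1.42: T₂ = T₁(V₁/V₂)^(n−1) = 301×(2.52)^0.42 = 444 K; P₂ = P₁(V₁/V₂)^n = 2070 kPa.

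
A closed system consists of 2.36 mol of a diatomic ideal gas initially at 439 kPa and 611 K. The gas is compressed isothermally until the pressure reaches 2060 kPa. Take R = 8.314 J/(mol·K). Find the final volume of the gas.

5.82 L

V₁ = nRT₁/P₁ = 2.36×8.314×611/439 = 27.3 L.
Isothermal: T stays 611 K; PV = const ⇒ V₂ = 5.82 L, P₂ = 2060 kPa.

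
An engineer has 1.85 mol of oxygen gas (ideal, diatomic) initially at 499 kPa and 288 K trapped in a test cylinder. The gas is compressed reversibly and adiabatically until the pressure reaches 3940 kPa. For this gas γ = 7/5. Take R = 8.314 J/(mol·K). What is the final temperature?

520 K

V₁ = nRT₁/P₁ = 1.85×8.314×288/499 = 8.88 L.
Adiabatic: T₂/T₁ = (P₂/P₁)^((γ−1)/γ) ⇒ T₂ = 288×(7.90)^0.286 = 520 K; V₂ = 2.03 L.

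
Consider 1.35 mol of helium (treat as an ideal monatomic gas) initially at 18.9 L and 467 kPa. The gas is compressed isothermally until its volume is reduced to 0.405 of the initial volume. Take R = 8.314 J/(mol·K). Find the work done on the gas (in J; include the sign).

T₁ = P₁V₁/(nR) = 467×18.9/(1.35×8.314) = 786 K.
Isothermal: T stays 786 K; PV = const ⇒ V₂ = 7.65 L, P₂ = 1150 kPa.
W = nRT ln(V₂/V₁) = 1.35×8.314×786×ln(0.405) = -7980 J.
Work done on the gas = −W_by = 7980 J.

7980 J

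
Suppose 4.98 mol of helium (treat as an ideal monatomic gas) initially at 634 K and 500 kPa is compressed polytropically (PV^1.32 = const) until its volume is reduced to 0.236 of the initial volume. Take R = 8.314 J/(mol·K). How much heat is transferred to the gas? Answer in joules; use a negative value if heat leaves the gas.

-25100 J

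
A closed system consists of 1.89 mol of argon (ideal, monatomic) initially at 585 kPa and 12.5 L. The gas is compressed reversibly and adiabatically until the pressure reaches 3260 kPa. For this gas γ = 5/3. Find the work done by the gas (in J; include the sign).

T₁ = P₁V₁/(nR) = 585×12.5/(1.89×8.314) = 465 K.
Adiabatic: T₂/T₁ = (P₂/P₁)^((γ−1)/γ) ⇒ T₂ = 465×(5.57)^0.400 = 925 K; V₂ = 4.46 L.
ΔU = nCvΔT = 1.89×12.5×(925−465) = 10800 J.
Q = 0 for an adiabatic process, so W = −ΔU = -10800 J.

-10800 J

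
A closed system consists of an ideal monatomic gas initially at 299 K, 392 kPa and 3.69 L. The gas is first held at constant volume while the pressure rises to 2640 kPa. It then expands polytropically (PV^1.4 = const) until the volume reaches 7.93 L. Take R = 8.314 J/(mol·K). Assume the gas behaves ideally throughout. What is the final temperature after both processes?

1480 K

n = P₁V₁/(RT₁) = 392×3.69/(8.314×299) = 0.582 mol.
Step 1 — Isochoric: V stays 3.69 L; P/T = const ⇒ T₂ = 2010 K, P₂ = 2640 kPa.
W = 0 (no volume change).
ΔU = nCvΔT = 0.582×12.5×(2010−299) = 12400 J.
Q = ΔU = 12400 J.
State after step 1: P = 2640 kPa, V = 3.69 L, T = 2010 K.
Step 2 — Polytropic n=1.4: T₂ = T₁(V₁/V₂)^(n−1) = 2010×(0.465)^0.40 = 1480 K; P₂ = P₁(V₁/V₂)^n = 905 kPa.
W = (P₁V₁−P₂V₂)/(n−1) = (2640×3.69−905×7.93)/0.40 = 6420 J.
ΔU = nCvΔT = 0.582×12.5×(1480−2010) = -3850 J.
Q = ΔU + W = 2570 J.
Net over both steps: W = 6420 J, Q = 15000 J, ΔU = 8590 J.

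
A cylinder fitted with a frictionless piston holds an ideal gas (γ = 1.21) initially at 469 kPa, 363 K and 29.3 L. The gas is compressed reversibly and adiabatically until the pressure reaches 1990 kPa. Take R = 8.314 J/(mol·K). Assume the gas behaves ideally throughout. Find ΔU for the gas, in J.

18700 J

n = P₁V₁/(RT₁) = 469×29.3/(8.314×363) = 4.55 mol.
Adiabatic: T₂/T₁ = (P₂/P₁)^((γ−1)/γ) ⇒ T₂ = 363×(4.24)^0.174 = 466 K; V₂ = 8.87 L.
For an ideal gas ΔU = nCvΔT with Cv = R/(γ−1) = 39.6 J/(mol·K).
ΔU = 4.55×39.6×(466−363) = 18700 J.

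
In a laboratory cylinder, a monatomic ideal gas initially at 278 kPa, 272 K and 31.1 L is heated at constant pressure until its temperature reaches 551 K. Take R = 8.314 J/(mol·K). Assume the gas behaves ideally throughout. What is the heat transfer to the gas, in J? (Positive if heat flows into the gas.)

22200 J

n = P₁V₁/(RT₁) = 278×31.1/(8.314×272) = 3.82 mol.
Isobaric: P stays 278 kPa; V/T = const ⇒ T₂ = 551 K, V₂ = 63.0 L.
W = PΔV = 278×(63.0−31.1) kPa·L = 8870 J.
ΔU = nCvΔT = 3.82×12.5×(551−272) = 13300 J.
Q = ΔU + W = nCpΔT = 22200 J.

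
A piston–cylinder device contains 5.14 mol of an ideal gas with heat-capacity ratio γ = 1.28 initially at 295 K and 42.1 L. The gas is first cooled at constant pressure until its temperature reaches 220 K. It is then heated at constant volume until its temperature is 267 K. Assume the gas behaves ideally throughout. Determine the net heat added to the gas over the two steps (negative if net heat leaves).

-7480 J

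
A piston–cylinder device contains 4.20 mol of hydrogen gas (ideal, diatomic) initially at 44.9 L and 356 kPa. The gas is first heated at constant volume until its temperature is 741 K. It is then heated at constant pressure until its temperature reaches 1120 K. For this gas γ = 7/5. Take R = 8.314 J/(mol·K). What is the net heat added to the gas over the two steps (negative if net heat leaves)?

T₁ = P₁V₁/(nR) = 356×44.9/(4.20×8.314) = 458 K.
Step 1 — Isochoric: V stays 44.9 L; P/T = const ⇒ T₂ = 741 K, P₂ = 576 kPa.
W = 0 (no volume change).
ΔU = nCvΔT = 4.20×20.8×(741−458) = 24700 J.
Q = ΔU = 24700 J.
State after step 1: P = 576 kPa, V = 44.9 L, T = 741 K.
Step 2 — Isobaric: P stays 576 kPa; V/T = const ⇒ T₂ = 1120 K, V₂ = 67.9 L.
W = PΔV = 576×(67.9−44.9) kPa·L = 13200 J.
ΔU = nCvΔT = 4.20×20.8×(1120−741) = 33100 J.
Q = ΔU + W = nCpΔT = 46300 J.
Net over both steps: W = 13200 J, Q = 71000 J, ΔU = 57800 J.

71000 J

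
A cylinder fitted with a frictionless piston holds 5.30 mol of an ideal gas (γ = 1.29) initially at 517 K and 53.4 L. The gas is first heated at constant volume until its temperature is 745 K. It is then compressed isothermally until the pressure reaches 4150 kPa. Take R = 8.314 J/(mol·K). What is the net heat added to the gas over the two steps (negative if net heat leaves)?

P₁ = nRT₁/V₁ = 5.30×8.314×517/53.4 = 427 kPa.
Step 1 — Isochoric: V stays 53.4 L; P/T = const ⇒ T₂ = 745 K, P₂ = 615 kPa.
W = 0 (no volume change).
ΔU = nCvΔT = 5.30×28.7×(745−517) = 34600 J.
Q = ΔU = 34600 J.
State after step 1: P = 615 kPa, V = 53.4 L, T = 745 K.
Step 2 — Isothermal: T stays 745 K; PV = const ⇒ V₂ = 7.91 L, P₂ = 4150 kPa.
ΔU = 0 (ideal gas, T constant).
W = nRT ln(V₂/V₁) = 5.30×8.314×745×ln(0.148) = -62700 J.
Q = ΔU + W = -62700 J.
Net over both steps: W = -62700 J, Q = -28000 J, ΔU = 34600 J.

-28000 J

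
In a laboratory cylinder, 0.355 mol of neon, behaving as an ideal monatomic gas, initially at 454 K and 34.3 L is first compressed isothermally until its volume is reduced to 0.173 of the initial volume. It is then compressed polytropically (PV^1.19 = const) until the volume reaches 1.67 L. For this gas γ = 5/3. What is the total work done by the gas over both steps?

P₁ = nRT₁/V₁ = 0.355×8.314×454/34.3 = 39.1 kPa.
Step 1 — Isothermal: T stays 454 K; PV = const ⇒ V₂ = 5.93 L, P₂ = 226 kPa.
ΔU = 0 (ideal gas, T constant).
W = nRT ln(V₂/V₁) = 0.355×8.314×454×ln(0.173) = -2350 J.
Q = ΔU + W = -2350 J.
State after step 1: P = 226 kPa, V = 5.93 L, T = 454 K.
Step 2 — Polytropic n=1.19: T₂ = T₁(V₁/V₂)^(n−1) = 454×(3.55)^0.19 = 578 K; P₂ = P₁(V₁/V₂)^n = 1020 kPa.
W = (P₁V₁−P₂V₂)/(n−1) = (226×5.93−1020×1.67)/0.19 = -1920 J.
ΔU = nCvΔT = 0.355×12.5×(578−454) = 547 J.
Q = ΔU + W = -1370 J.
Net over both steps: W = -4270 J, Q = -3720 J, ΔU = 547 J.

-4270 J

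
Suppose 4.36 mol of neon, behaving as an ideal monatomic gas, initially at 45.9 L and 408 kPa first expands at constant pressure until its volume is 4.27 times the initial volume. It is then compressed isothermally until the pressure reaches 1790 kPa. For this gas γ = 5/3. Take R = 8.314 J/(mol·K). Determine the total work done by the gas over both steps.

-57000 J

T₁ = P₁V₁/(nR) = 408×45.9/(4.36×8.314) = 517 K.
Step 1 — Isobaric: P stays 408 kPa; V/T = const ⇒ T₂ = 2210 K, V₂ = 196 L.
W = PΔV = 408×(196−45.9) kPa·L = 61200 J.
ΔU = nCvΔT = 4.36×12.5×(2210−517) = 91900 J.
Q = ΔU + W = nCpΔT = 153000 J.
State after step 1: P = 408 kPa, V = 196 L, T = 2210 K.
Step 2 — Isothermal: T stays 2210 K; PV = const ⇒ V₂ = 44.7 L, P₂ = 1790 kPa.
ΔU = 0 (ideal gas, T constant).
W = nRT ln(V₂/V₁) = 4.36×8.314×2210×ln(0.228) = -118000 J.
Q = ΔU + W = -118000 J.
Net over both steps: W = -57000 J, Q = 34900 J, ΔU = 91900 J.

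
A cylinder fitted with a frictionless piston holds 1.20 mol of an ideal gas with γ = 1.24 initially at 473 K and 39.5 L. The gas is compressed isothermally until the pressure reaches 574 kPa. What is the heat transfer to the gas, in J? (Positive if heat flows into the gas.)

-7410 J

P₁ = nRT₁/V₁ = 1.20×8.314×473/39.5 = 119 kPa.
Isothermal: T stays 473 K; PV = const ⇒ V₂ = 8.22 L, P₂ = 574 kPa.
ΔU = 0 (ideal gas, T constant).
W = nRT ln(V₂/V₁) = 1.20×8.314×473×ln(0.208) = -7410 J.
Q = ΔU + W = -7410 J.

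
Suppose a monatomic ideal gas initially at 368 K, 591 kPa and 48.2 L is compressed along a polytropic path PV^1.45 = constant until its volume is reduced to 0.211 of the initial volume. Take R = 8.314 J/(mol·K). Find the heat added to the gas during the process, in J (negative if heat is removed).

n = P₁V₁/(RT₁) = 591×48.2/(8.314×368) = 9.31 mol.
Polytropic n=1.45: T₂ = T₁(V₁/V₂)^(n−1) = 368×(4.74)^0.45 = 741 K; P₂ = P₁(V₁/V₂)^n = 5640 kPa.
W = (P₁V₁−P₂V₂)/(n−1) = (591×48.2−5640×10.2)/0.45 = -64200 J.
ΔU = nCvΔT = 9.31×12.5×(741−368) = 43300 J.
Q = ΔU + W = -20900 J.

-20900 J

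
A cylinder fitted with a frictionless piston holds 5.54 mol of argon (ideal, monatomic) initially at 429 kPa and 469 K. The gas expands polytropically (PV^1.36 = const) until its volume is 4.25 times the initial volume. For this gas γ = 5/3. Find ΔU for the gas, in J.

V₁ = nRT₁/P₁ = 5.54×8.314×469/429 = 50.4 L.
Polytropic n=1.36: T₂ = T₁(V₁/V₂)^(n−1) = 469×(0.235)^0.36 = 279 K; P₂ = P₁(V₁/V₂)^n = 60.0 kPa.
For an ideal gas ΔU = nCvΔT with Cv = (3/2)R = 12.5 J/(mol·K).
ΔU = 5.54×12.5×(279−469) = -13200 J.

-13200 J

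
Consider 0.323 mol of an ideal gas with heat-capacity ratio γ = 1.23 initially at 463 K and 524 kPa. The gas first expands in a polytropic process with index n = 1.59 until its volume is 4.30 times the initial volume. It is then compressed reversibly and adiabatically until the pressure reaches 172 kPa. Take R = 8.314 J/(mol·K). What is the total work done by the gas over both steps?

V₁ = nRT₁/P₁ = 0.323×8.314×463/524 = 2.37 L.
Step 1 — Polytropic n=1.59: T₂ = T₁(V₁/V₂)^(n−1) = 463×(0.233)^0.59 = 196 K; P₂ = P₁(V₁/V₂)^n = 51.5 kPa.
W = (P₁V₁−P₂V₂)/(n−1) = (524×2.37−51.5×10.2)/0.59 = 1220 J.
ΔU = nCvΔT = 0.323×36.1×(196−463) = -3120 J.
Q = ΔU + W = -1900 J.
State after step 1: P = 51.5 kPa, V = 10.2 L, T = 196 K.
Step 2 — Adiabatic: T₂/T₁ = (P₂/P₁)^((γ−1)/γ) ⇒ T₂ = 196×(3.34)^0.187 = 245 K; V₂ = 3.83 L.
ΔU = nCvΔT = 0.323×36.1×(245−196) = 578 J.
Q = 0 for an adiabatic process, so W = −ΔU = -578 J.
Net over both steps: W = 638 J, Q = -1900 J, ΔU = -2540 J.

638 J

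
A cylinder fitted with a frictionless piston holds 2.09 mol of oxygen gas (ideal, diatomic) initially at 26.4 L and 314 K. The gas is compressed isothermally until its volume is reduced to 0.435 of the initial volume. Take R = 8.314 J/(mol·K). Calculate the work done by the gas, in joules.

-4540 J

P₁ = nRT₁/V₁ = 2.09×8.314×314/26.4 = 207 kPa.
Isothermal: T stays 314 K; PV = const ⇒ V₂ = 11.5 L, P₂ = 475 kPa.
W = nRT ln(V₂/V₁) = 2.09×8.314×314×ln(0.435) = -4540 J.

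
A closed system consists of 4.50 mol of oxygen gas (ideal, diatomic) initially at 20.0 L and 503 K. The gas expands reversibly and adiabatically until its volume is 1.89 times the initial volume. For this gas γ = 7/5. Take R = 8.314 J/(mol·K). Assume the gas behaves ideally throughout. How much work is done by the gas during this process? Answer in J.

P₁ = nRT₁/V₁ = 4.50×8.314×503/20.0 = 941 kPa.
Adiabatic: TV^(γ−1) = const ⇒ T₂ = 503×(0.529)^0.400 = 390 K; PV^γ = const ⇒ P₂ = 386 kPa.
ΔU = nCvΔT = 4.50×20.8×(390−503) = -10600 J.
Q = 0 for an adiabatic process, so W = −ΔU = 10600 J.

10600 J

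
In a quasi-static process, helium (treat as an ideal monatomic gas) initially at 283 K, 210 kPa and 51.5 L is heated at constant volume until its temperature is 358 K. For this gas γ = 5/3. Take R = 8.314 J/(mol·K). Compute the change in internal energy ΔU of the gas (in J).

4300 J

n = P₁V₁/(RT₁) = 210×51.5/(8.314×283) = 4.60 mol.
Isochoric: V stays 51.5 L; P/T = const ⇒ T₂ = 358 K, P₂ = 266 kPa.
For an ideal gas ΔU = nCvΔT with Cv = (3/2)R = 12.5 J/(mol·K).
ΔU = 4.60×12.5×(358−283) = 4300 J.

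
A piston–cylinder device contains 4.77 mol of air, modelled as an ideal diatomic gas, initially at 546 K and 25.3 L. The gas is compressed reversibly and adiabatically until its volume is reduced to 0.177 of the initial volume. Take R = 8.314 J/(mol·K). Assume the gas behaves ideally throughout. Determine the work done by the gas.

-54100 J

P₁ = nRT₁/V₁ = 4.77×8.314×546/25.3 = 856 kPa.
Adiabatic: TV^(γ−1) = const ⇒ T₂ = 546×(5.65)^0.400 = 1090 K; PV^γ = const ⇒ P₂ = 9670 kPa.
ΔU = nCvΔT = 4.77×20.8×(1090−546) = 54100 J.
Q = 0 for an adiabatic process, so W = −ΔU = -54100 J.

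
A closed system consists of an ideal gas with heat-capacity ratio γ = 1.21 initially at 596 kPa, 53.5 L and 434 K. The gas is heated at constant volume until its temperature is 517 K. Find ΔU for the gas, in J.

n = P₁V₁/(RT₁) = 596×53.5/(8.314×434) = 8.84 mol.
Isochoric: V stays 53.5 L; P/T = const ⇒ T₂ = 517 K, P₂ = 710 kPa.
For an ideal gas ΔU = nCvΔT with Cv = R/(γ−1) = 39.6 J/(mol·K).
ΔU = 8.84×39.6×(517−434) = 29000 J.

29000 J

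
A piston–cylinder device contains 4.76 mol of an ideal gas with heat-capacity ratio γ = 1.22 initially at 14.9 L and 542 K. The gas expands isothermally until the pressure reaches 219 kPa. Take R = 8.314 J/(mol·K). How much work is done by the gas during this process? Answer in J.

40400 J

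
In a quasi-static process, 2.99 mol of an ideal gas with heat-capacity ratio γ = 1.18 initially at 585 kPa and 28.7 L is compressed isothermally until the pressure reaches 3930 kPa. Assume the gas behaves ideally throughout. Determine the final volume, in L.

T₁ = P₁V₁/(nR) = 585×28.7/(2.99×8.314) = 675 K.
Isothermal: T stays 675 K; PV = const ⇒ V₂ = 4.27 L, P₂ = 3930 kPa.

4.27 L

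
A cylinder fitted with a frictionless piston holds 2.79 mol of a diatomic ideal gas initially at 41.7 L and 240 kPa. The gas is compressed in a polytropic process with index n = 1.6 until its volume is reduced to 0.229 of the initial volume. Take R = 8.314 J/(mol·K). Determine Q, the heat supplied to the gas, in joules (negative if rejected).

11900 J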